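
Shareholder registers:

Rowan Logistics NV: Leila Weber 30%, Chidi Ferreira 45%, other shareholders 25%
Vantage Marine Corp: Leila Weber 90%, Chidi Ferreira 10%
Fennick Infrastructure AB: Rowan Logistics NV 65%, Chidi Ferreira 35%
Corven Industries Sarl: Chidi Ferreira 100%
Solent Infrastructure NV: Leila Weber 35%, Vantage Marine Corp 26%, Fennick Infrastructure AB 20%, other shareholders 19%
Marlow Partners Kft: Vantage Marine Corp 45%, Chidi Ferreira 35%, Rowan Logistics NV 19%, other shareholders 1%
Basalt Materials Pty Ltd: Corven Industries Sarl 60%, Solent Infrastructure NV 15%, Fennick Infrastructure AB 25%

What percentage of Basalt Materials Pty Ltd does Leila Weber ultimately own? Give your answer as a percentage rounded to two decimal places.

Leila reaches Basalt along 4 paths.
Via Solent: 35% × 15% = 5.25%.
Via Vantage → Solent: 90% × 26% × 15% = 3.51%.
Via Rowan → Fennick → Solent: 30% × 65% × 20% × 15% = 0.585%.
Via Rowan → Fennick: 30% × 65% × 25% = 4.875%.
Total: 5.25% + 3.51% + 0.585% + 4.875% = 14.22%.

14.22%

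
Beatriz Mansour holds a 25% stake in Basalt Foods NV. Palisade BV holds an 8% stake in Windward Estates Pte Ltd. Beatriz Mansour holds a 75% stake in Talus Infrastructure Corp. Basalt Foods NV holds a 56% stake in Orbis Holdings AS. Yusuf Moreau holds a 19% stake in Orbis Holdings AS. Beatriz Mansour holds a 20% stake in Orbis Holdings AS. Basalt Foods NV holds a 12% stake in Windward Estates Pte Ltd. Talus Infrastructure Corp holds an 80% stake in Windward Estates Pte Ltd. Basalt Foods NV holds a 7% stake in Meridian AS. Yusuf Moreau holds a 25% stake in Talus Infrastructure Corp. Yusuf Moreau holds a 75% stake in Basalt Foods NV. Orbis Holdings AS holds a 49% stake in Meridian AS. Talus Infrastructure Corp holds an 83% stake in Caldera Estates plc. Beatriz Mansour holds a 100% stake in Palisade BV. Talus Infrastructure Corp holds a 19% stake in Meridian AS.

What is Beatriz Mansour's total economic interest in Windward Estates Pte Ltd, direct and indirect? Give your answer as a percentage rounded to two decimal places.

Beatriz reaches Windward along 3 paths.
Via Basalt: 25% × 12% = 3%.
Via Talus: 75% × 80% = 60%.
Via Palisade: 100% × 8% = 8%.
Total: 3% + 60% + 8% = 71%.
Rounded: 71.00%.

71.00%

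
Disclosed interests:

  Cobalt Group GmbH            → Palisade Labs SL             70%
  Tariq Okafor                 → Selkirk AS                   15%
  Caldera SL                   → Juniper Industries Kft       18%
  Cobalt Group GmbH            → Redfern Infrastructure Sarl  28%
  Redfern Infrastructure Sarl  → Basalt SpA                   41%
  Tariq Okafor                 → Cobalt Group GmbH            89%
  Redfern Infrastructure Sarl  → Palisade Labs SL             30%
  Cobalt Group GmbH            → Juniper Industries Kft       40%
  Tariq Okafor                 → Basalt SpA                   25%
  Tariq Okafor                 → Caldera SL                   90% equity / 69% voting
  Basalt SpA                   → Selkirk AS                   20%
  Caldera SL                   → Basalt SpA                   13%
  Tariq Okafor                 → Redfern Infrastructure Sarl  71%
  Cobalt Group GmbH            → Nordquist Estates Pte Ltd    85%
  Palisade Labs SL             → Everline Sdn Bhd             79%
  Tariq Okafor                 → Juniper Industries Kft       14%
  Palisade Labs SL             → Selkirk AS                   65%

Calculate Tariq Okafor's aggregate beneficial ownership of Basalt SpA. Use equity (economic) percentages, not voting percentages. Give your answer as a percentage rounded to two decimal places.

76.03%

Tariq reaches Basalt along 4 paths.
Via Redfern: 71% × 41% = 29.11%.
Via Cobalt → Redfern: 89% × 28% × 41% = 10.2172%.
Direct stake: 25% = 25%.
Via Caldera: 90% × 13% = 11.7%.
Total: 29.11% + 10.2172% + 25% + 11.7% = 76.0272%.
Rounded: 76.03%.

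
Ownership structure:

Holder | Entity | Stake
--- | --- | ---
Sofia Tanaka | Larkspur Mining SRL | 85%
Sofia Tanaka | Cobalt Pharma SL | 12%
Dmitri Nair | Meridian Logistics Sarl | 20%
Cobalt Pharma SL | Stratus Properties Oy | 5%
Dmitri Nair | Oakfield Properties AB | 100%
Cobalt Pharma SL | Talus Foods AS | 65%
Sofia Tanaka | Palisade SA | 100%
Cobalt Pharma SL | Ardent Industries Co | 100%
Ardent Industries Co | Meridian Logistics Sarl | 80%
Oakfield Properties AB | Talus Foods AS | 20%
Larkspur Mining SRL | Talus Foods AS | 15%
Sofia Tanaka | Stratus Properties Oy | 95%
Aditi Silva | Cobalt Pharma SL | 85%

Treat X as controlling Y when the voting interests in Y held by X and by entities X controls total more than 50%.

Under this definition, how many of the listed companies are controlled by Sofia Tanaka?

Sofia holds 85% of Larkspur, so Sofia controls Larkspur.
Sofia holds 100% of Palisade, so Sofia controls Palisade.
Sofia holds 95% of Stratus, so Sofia controls Stratus.
No other company's threshold is met.
Sofia controls 3 companies.

3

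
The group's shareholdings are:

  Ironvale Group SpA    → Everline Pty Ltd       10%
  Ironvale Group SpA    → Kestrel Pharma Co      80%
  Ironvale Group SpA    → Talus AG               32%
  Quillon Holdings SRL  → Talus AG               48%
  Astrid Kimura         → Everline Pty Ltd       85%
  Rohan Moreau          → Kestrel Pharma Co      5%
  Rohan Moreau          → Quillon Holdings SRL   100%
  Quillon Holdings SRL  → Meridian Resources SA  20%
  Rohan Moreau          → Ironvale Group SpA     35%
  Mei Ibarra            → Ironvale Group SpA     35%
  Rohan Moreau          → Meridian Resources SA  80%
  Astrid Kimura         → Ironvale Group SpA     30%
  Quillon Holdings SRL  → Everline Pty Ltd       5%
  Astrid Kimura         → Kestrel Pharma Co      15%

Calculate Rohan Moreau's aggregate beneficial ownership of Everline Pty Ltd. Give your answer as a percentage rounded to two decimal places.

8.50%

Rohan reaches Everline along 2 paths.
Via Ironvale: 35% × 10% = 3.5%.
Via Quillon: 100% × 5% = 5%.
Total: 3.5% + 5% = 8.5%.
Rounded: 8.50%.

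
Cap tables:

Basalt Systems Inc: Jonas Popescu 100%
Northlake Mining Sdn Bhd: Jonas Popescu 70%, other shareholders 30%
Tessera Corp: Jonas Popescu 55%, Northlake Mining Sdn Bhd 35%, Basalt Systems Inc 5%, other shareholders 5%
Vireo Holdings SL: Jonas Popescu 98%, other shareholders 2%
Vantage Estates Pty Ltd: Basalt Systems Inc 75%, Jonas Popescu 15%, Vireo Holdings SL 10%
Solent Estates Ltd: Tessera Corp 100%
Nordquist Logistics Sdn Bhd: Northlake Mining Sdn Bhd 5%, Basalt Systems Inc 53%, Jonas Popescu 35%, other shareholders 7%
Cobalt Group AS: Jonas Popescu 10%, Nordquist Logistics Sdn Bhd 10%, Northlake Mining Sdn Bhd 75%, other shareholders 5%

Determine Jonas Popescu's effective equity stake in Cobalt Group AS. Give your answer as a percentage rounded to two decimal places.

Jonas reaches Cobalt along 5 paths.
Direct stake: 10% = 10%.
Via Northlake → Nordquist: 70% × 5% × 10% = 0.35%.
Via Basalt → Nordquist: 100% × 53% × 10% = 5.3%.
Via Nordquist: 35% × 10% = 3.5%.
Via Northlake: 70% × 75% = 52.5%.
Total: 10% + 0.35% + 5.3% + 3.5% + 52.5% = 71.65%.

71.65%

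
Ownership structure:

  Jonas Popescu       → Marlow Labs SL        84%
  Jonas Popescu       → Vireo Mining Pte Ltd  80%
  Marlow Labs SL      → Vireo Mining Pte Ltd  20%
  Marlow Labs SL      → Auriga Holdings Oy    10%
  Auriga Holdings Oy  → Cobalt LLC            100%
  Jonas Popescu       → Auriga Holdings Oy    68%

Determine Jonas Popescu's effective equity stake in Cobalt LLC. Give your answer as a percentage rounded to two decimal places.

76.40%

Jonas reaches Cobalt along 2 paths.
Via Auriga: 68% × 100% = 68%.
Via Marlow → Auriga: 84% × 10% × 100% = 8.4%.
Total: 68% + 8.4% = 76.4%.
Rounded: 76.40%.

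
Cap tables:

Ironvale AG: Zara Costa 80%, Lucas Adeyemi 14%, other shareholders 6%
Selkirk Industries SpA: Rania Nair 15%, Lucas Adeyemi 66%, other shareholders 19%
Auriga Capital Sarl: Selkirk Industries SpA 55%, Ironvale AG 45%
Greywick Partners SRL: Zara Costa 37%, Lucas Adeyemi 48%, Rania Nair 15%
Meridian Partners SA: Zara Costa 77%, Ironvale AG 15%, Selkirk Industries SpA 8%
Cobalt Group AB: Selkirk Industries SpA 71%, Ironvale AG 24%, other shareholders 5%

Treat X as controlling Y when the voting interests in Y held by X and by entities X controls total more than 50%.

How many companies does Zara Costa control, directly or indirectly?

Zara holds 80% of Ironvale, so Zara controls Ironvale.
Zara and Ironvale together hold 77% + 15% = 92% of Meridian, so Zara controls Meridian.
No other company's threshold is met.
Zara controls 2 companies.

2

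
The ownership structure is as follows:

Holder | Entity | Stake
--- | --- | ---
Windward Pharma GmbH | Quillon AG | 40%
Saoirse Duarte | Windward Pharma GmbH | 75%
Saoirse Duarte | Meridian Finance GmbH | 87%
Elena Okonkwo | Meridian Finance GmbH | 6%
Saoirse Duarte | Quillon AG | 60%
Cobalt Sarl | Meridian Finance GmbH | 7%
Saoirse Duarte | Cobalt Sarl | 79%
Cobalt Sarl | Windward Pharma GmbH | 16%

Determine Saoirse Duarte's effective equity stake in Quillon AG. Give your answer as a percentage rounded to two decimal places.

Saoirse reaches Quillon along 3 paths.
Direct stake: 60% = 60%.
Via Windward: 75% × 40% = 30%.
Via Cobalt → Windward: 79% × 16% × 40% = 5.056%.
Total: 60% + 30% + 5.056% = 95.056%.
Rounded: 95.06%.

95.06%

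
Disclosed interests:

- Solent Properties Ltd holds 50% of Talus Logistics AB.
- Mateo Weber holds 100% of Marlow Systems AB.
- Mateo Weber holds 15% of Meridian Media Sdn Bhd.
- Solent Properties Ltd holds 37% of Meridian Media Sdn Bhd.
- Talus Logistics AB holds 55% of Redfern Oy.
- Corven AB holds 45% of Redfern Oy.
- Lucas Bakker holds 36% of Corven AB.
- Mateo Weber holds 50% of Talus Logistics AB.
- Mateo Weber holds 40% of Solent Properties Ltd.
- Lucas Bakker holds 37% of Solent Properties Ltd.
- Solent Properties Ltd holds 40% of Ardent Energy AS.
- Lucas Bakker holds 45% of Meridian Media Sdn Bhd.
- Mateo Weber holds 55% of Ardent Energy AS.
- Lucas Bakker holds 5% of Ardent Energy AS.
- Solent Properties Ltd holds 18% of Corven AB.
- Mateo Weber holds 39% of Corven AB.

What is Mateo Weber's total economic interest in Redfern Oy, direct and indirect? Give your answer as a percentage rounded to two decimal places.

Mateo reaches Redfern along 4 paths.
Via Solent → Talus: 40% × 50% × 55% = 11%.
Via Talus: 50% × 55% = 27.5%.
Via Corven: 39% × 45% = 17.55%.
Via Solent → Corven: 40% × 18% × 45% = 3.24%.
Total: 11% + 27.5% + 17.55% + 3.24% = 59.29%.

59.29%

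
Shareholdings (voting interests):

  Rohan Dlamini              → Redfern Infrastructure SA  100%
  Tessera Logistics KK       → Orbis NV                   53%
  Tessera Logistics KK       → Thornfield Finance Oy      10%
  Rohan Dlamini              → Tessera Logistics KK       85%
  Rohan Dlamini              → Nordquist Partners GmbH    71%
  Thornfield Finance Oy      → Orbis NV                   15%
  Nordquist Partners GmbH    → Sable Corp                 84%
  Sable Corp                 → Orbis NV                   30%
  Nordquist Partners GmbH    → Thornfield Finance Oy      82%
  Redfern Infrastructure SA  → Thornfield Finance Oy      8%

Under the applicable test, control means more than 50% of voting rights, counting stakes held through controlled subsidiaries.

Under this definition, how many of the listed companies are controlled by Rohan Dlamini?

Rohan holds 71% of Nordquist, so Rohan controls Nordquist.
Rohan holds 85% of Tessera, so Rohan controls Tessera.
Rohan holds 100% of Redfern, so Rohan controls Redfern.
Nordquist and Redfern and Tessera together hold 82% + 8% + 10% = 100% of Thornfield, so Rohan controls Thornfield.
Nordquist holds 84% of Sable, so Rohan controls Sable.
Sable and Thornfield and Tessera together hold 30% + 15% + 53% = 98% of Orbis, so Rohan controls Orbis.
Rohan controls 6 companies.

6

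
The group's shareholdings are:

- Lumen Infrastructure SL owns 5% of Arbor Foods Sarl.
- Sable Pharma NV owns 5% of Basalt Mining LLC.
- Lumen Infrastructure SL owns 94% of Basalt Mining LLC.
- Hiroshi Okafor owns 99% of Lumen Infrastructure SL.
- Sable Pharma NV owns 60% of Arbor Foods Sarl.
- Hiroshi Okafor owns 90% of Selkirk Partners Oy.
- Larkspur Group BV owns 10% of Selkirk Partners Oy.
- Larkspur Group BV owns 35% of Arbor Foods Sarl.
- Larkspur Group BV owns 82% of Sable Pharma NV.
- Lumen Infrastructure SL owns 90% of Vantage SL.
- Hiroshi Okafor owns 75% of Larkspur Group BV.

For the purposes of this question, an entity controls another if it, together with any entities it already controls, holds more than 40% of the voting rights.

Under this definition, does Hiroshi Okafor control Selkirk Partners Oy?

Hiroshi holds 75% of Larkspur, so Hiroshi controls Larkspur.
Hiroshi and Larkspur together hold 90% + 10% = 100% of Selkirk, so Hiroshi controls Selkirk.

Yes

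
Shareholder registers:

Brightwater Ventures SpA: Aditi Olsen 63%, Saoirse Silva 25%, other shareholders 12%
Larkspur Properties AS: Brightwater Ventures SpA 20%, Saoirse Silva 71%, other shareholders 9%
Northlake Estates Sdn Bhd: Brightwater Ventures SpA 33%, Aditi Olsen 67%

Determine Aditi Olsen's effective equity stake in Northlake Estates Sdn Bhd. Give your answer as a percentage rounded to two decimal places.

Aditi reaches Northlake along 2 paths.
Via Brightwater: 63% × 33% = 20.79%.
Direct stake: 67% = 67%.
Total: 20.79% + 67% = 87.79%.

87.79%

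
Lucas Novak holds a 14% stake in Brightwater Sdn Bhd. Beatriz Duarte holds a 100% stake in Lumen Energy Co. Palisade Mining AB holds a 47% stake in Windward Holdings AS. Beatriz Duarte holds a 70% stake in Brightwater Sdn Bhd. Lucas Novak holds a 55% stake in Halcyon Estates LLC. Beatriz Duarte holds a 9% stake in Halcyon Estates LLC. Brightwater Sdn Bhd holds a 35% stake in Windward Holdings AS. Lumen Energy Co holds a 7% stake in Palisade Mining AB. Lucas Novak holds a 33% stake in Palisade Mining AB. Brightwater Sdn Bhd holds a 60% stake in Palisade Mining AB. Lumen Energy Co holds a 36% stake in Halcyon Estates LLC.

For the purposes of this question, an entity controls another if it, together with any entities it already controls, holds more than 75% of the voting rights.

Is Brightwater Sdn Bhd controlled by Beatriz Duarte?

Beatriz holds 100% of Lumen, so Beatriz controls Lumen.
In Brightwater, Beatriz's side holds only 70%, not > 75%.
So Beatriz does not control Brightwater.

No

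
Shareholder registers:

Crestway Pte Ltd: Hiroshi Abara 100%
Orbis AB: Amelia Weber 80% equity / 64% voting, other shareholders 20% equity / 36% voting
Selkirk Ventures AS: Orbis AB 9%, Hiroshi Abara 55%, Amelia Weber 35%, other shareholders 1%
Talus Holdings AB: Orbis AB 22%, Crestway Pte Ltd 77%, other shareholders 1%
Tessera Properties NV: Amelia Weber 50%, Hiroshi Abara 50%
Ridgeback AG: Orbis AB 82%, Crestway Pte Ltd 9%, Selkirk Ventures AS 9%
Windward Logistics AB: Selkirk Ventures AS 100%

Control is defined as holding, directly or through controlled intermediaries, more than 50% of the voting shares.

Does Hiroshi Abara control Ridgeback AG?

Hiroshi holds 100% of Crestway, so Hiroshi controls Crestway.
Hiroshi holds 55% of Selkirk, so Hiroshi controls Selkirk.
Crestway holds 77% of Talus, so Hiroshi controls Talus.
Selkirk holds 100% of Windward, so Hiroshi controls Windward.
In Ridgeback, Hiroshi's side holds only 9% + 9% = 18%, not > 50%.
So Hiroshi does not control Ridgeback.

No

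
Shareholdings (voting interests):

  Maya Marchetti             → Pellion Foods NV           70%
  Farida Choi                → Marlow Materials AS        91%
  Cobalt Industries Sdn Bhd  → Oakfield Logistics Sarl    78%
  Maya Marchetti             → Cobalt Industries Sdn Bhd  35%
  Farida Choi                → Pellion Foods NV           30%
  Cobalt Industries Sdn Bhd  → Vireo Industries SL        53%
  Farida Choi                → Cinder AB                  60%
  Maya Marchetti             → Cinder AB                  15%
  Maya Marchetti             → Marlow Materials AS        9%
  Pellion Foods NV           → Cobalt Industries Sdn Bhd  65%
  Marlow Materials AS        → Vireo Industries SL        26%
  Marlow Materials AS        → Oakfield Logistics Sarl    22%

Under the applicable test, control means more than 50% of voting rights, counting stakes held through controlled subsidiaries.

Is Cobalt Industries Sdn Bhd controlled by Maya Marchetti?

Yes

Maya holds 70% of Pellion, so Maya controls Pellion.
Maya and Pellion together hold 35% + 65% = 100% of Cobalt, so Maya controls Cobalt.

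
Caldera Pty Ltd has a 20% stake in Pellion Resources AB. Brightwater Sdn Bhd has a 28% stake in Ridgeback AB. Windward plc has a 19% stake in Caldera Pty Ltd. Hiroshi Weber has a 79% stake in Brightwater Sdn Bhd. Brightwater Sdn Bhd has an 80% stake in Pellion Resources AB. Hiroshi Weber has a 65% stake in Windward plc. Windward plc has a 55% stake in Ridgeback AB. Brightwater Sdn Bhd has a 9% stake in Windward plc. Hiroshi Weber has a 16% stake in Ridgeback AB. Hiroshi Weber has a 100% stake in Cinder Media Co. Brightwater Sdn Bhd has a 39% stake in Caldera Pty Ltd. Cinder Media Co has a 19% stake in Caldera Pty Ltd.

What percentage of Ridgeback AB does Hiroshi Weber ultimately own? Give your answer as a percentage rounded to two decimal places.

Hiroshi reaches Ridgeback along 4 paths.
Via Windward: 65% × 55% = 35.75%.
Via Brightwater → Windward: 79% × 9% × 55% = 3.9105%.
Via Brightwater: 79% × 28% = 22.12%.
Direct stake: 16% = 16%.
Total: 35.75% + 3.9105% + 22.12% + 16% = 77.7805%.
Rounded: 77.78%.

77.78%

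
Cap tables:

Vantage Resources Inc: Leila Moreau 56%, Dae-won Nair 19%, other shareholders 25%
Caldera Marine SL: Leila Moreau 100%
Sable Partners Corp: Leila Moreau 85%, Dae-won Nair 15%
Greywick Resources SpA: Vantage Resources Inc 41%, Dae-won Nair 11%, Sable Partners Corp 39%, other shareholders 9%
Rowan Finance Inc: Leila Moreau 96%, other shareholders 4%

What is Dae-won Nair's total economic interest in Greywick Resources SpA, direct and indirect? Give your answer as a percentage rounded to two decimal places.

24.64%

Dae-won reaches Greywick along 3 paths.
Via Vantage: 19% × 41% = 7.79%.
Direct stake: 11% = 11%.
Via Sable: 15% × 39% = 5.85%.
Total: 7.79% + 11% + 5.85% = 24.64%.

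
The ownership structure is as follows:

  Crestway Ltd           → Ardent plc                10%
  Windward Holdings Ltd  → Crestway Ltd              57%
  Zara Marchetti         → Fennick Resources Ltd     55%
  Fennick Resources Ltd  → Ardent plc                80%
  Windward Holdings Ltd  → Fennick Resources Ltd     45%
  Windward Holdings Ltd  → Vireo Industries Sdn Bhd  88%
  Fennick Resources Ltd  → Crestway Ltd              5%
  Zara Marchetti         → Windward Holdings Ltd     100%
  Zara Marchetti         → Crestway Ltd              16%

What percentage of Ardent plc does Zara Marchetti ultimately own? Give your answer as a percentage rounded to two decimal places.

87.80%

Zara reaches Ardent along 6 paths.
Via Windward → Fennick: 100% × 45% × 80% = 36%.
Via Fennick: 55% × 80% = 44%.
Via Windward → Crestway: 100% × 57% × 10% = 5.7%.
Via Crestway: 16% × 10% = 1.6%.
Via Windward → Fennick → Crestway: 100% × 45% × 5% × 10% = 0.225%.
Via Fennick → Crestway: 55% × 5% × 10% = 0.275%.
Total: 36% + 44% + 5.7% + 1.6% + 0.225% + 0.275% = 87.8%.
Rounded: 87.80%.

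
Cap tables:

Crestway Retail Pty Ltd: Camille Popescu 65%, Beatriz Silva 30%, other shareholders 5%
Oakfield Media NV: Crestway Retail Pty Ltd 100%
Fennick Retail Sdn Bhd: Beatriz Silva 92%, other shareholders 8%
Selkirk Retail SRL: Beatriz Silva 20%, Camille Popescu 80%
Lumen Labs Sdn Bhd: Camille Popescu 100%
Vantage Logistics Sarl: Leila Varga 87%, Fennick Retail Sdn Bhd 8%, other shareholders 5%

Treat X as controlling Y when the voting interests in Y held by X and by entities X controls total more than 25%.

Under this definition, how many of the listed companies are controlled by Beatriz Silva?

Beatriz holds 30% of Crestway, so Beatriz controls Crestway.
Crestway holds 100% of Oakfield, so Beatriz controls Oakfield.
Beatriz holds 92% of Fennick, so Beatriz controls Fennick.
No other company's threshold is met.
Beatriz controls 3 companies.

3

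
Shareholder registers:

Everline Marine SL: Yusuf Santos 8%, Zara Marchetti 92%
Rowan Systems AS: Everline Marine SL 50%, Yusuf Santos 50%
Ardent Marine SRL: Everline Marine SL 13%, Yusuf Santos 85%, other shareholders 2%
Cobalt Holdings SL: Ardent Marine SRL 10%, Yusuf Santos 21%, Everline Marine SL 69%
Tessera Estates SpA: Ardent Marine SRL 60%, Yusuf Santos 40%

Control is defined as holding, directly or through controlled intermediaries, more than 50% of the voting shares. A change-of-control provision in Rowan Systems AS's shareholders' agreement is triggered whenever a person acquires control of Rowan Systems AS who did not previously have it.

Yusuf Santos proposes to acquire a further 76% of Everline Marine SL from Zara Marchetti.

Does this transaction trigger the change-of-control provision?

Yes

The purchase adds only to Yusuf's holdings (Zara's stake shrinks), so Yusuf is the only person who could newly come to control Rowan.
Yusuf holds 85% of Ardent, so Yusuf controls Ardent.
Ardent and Yusuf together hold 60% + 40% = 100% of Tessera, so Yusuf controls Tessera.
In Rowan, Yusuf's side holds only 50%, not > 50%.
So before the transaction, Yusuf does not control Rowan.
After the purchase, Yusuf's direct stake in Everline rises to 8% + 76% = 84%, and Zara's stake falls to 16%.
Yusuf holds 84% of Everline, so Yusuf controls Everline.
Everline and Yusuf together hold 50% + 50% = 100% of Rowan, so Yusuf controls Rowan.
Yusuf did not control Rowan before and does after, so the clause is triggered.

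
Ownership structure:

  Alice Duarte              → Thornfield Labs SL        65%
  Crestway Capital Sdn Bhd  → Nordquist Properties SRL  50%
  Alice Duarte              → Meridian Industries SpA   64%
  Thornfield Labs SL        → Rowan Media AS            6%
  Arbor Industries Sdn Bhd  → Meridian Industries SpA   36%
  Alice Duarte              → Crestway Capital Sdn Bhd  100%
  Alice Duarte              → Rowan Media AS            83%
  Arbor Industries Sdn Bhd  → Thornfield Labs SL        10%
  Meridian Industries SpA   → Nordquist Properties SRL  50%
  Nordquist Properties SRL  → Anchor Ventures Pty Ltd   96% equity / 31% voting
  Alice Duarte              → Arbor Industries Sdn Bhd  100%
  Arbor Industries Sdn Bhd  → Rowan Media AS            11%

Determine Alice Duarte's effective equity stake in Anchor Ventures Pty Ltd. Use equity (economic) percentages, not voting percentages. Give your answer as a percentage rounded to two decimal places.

96.00%

Alice reaches Anchor along 3 paths.
Via Arbor → Meridian → Nordquist: 100% × 36% × 50% × 96% = 17.28%.
Via Meridian → Nordquist: 64% × 50% × 96% = 30.72%.
Via Crestway → Nordquist: 100% × 50% × 96% = 48%.
Total: 17.28% + 30.72% + 48% = 96%.
Rounded: 96.00%.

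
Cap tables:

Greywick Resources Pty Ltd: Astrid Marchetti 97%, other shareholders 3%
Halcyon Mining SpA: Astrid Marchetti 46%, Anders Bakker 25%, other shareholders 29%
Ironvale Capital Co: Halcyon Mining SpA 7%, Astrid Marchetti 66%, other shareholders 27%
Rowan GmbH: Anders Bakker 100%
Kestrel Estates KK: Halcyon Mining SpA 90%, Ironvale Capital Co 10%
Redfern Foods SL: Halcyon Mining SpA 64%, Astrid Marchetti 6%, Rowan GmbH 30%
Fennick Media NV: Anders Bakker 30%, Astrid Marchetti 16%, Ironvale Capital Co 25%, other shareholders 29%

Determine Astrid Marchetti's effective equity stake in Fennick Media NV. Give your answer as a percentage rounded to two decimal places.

33.31%

Astrid reaches Fennick along 3 paths.
Direct stake: 16% = 16%.
Via Halcyon → Ironvale: 46% × 7% × 25% = 0.805%.
Via Ironvale: 66% × 25% = 16.5%.
Total: 16% + 0.805% + 16.5% = 33.305%.
Rounded: 33.31%.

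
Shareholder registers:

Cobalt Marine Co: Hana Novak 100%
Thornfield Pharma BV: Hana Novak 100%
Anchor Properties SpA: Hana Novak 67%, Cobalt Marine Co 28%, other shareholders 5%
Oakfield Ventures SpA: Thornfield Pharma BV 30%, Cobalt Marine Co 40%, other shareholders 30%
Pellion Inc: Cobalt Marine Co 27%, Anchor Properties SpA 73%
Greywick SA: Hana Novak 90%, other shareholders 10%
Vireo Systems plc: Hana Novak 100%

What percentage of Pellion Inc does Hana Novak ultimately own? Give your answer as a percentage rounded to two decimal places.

96.35%

Hana reaches Pellion along 3 paths.
Via Cobalt: 100% × 27% = 27%.
Via Anchor: 67% × 73% = 48.91%.
Via Cobalt → Anchor: 100% × 28% × 73% = 20.44%.
Total: 27% + 48.91% + 20.44% = 96.35%.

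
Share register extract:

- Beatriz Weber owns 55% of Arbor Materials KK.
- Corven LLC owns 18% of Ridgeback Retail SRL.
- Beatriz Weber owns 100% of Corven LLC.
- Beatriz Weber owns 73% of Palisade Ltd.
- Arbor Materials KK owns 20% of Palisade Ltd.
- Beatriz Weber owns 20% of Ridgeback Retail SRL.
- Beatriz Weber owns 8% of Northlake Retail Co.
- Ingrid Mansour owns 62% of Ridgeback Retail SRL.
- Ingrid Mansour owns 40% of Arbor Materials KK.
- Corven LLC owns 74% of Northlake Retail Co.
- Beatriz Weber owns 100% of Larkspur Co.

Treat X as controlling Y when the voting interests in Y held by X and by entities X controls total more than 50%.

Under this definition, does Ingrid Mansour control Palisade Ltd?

Ingrid holds 62% of Ridgeback, so Ingrid controls Ridgeback.
Neither Ingrid nor any entity Ingrid controls holds any voting interest in Palisade.
So Ingrid does not control Palisade.

No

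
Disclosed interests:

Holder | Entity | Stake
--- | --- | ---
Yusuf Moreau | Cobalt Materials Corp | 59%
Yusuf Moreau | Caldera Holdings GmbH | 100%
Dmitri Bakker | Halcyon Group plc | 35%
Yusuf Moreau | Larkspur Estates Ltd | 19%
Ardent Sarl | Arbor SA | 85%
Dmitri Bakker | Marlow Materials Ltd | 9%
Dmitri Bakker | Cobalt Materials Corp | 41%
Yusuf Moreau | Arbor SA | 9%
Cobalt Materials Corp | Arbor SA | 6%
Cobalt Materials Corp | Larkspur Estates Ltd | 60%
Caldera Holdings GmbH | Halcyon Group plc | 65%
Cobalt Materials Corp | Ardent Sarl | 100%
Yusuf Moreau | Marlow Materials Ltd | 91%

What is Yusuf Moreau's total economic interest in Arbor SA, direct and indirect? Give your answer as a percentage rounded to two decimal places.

Yusuf reaches Arbor along 3 paths.
Via Cobalt → Ardent: 59% × 100% × 85% = 50.15%.
Direct stake: 9% = 9%.
Via Cobalt: 59% × 6% = 3.54%.
Total: 50.15% + 9% + 3.54% = 62.69%.

62.69%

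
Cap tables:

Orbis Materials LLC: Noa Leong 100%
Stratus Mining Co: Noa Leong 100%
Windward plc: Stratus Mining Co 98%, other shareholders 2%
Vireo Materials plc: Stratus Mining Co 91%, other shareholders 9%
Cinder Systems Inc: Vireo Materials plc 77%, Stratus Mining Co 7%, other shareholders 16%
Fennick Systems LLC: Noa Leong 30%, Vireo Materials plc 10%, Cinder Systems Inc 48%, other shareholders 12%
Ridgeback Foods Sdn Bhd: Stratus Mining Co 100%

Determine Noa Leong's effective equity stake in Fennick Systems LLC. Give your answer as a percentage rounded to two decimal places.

76.09%

Noa reaches Fennick along 4 paths.
Direct stake: 30% = 30%.
Via Stratus → Vireo: 100% × 91% × 10% = 9.1%.
Via Stratus → Vireo → Cinder: 100% × 91% × 77% × 48% = 33.6336%.
Via Stratus → Cinder: 100% × 7% × 48% = 3.36%.
Total: 30% + 9.1% + 33.6336% + 3.36% = 76.0936%.
Rounded: 76.09%.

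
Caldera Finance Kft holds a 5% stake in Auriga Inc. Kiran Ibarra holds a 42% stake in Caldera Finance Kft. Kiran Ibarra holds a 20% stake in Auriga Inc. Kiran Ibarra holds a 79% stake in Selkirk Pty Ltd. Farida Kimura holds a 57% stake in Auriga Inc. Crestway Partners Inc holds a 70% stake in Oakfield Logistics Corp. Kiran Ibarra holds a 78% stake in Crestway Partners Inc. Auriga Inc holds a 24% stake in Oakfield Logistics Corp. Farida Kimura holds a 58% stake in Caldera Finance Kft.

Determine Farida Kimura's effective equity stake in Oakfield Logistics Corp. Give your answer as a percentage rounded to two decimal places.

14.38%

Farida reaches Oakfield along 2 paths.
Via Caldera → Auriga: 58% × 5% × 24% = 0.696%.
Via Auriga: 57% × 24% = 13.68%.
Total: 0.696% + 13.68% = 14.376%.
Rounded: 14.38%.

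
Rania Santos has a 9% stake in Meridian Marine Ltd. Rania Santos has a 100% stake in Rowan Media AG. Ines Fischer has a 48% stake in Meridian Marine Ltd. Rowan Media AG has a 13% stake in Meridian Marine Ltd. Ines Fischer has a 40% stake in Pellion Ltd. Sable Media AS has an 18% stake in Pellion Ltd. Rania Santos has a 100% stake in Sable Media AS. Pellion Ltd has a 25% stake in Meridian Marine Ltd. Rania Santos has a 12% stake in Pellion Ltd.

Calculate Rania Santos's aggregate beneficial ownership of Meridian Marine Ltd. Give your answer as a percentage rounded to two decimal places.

29.50%

Rania reaches Meridian along 4 paths.
Via Rowan: 100% × 13% = 13%.
Via Sable → Pellion: 100% × 18% × 25% = 4.5%.
Via Pellion: 12% × 25% = 3%.
Direct stake: 9% = 9%.
Total: 13% + 4.5% + 3% + 9% = 29.5%.
Rounded: 29.50%.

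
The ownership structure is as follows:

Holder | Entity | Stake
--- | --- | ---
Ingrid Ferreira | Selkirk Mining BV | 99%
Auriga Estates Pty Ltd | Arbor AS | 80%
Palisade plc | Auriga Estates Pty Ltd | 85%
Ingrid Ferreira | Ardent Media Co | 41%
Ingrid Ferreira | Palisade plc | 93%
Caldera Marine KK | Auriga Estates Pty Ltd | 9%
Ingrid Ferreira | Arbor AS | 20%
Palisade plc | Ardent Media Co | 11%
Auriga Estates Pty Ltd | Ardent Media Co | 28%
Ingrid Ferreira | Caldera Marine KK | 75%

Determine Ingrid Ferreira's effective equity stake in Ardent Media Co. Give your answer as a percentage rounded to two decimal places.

75.25%

Ingrid reaches Ardent along 4 paths.
Via Caldera → Auriga: 75% × 9% × 28% = 1.89%.
Via Palisade → Auriga: 93% × 85% × 28% = 22.134%.
Via Palisade: 93% × 11% = 10.23%.
Direct stake: 41% = 41%.
Total: 1.89% + 22.134% + 10.23% + 41% = 75.254%.
Rounded: 75.25%.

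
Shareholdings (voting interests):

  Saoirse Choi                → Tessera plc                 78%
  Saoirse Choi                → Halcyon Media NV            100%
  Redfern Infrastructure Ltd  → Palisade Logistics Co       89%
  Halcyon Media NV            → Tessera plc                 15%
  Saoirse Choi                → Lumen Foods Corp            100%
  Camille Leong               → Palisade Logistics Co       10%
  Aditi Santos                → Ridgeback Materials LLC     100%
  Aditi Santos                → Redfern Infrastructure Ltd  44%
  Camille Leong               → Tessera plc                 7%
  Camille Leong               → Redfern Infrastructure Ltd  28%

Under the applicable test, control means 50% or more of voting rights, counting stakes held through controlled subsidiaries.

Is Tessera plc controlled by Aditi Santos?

No

Aditi holds 100% of Ridgeback, so Aditi controls Ridgeback.
Neither Aditi nor any entity Aditi controls holds any voting interest in Tessera.
So Aditi does not control Tessera.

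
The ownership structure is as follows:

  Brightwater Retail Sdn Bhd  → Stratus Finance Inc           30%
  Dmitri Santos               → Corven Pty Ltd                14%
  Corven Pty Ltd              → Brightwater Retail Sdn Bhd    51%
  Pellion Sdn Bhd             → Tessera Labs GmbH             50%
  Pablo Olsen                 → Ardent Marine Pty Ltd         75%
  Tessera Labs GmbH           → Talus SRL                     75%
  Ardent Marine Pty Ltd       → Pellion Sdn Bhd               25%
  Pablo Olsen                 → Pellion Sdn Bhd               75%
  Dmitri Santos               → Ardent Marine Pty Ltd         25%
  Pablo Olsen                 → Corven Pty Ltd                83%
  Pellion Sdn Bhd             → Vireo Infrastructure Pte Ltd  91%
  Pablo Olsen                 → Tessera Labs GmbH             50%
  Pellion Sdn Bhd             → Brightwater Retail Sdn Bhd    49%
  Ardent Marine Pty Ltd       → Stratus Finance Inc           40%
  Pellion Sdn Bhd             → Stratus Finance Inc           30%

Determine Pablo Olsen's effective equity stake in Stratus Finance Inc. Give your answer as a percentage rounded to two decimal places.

84.61%

Pablo reaches Stratus along 6 paths.
Via Corven → Brightwater: 83% × 51% × 30% = 12.699%.
Via Pellion → Brightwater: 75% × 49% × 30% = 11.025%.
Via Ardent → Pellion → Brightwater: 75% × 25% × 49% × 30% = 2.75625%.
Via Ardent: 75% × 40% = 30%.
Via Pellion: 75% × 30% = 22.5%.
Via Ardent → Pellion: 75% × 25% × 30% = 5.625%.
Total: 12.699% + 11.025% + 2.75625% + 30% + 22.5% + 5.625% = 84.60525%.
Rounded: 84.61%.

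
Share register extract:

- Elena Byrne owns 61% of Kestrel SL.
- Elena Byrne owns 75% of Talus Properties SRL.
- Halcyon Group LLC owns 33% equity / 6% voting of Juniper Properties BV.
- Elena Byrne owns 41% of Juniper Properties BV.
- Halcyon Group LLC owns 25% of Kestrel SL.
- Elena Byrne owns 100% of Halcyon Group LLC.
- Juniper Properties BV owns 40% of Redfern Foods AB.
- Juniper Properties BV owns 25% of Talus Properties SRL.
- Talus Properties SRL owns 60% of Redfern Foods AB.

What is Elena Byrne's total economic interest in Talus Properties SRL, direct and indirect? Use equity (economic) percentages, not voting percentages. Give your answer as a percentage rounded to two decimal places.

93.50%

Elena reaches Talus along 3 paths.
Via Juniper: 41% × 25% = 10.25%.
Via Halcyon → Juniper: 100% × 33% × 25% = 8.25%.
Direct stake: 75% = 75%.
Total: 10.25% + 8.25% + 75% = 93.5%.
Rounded: 93.50%.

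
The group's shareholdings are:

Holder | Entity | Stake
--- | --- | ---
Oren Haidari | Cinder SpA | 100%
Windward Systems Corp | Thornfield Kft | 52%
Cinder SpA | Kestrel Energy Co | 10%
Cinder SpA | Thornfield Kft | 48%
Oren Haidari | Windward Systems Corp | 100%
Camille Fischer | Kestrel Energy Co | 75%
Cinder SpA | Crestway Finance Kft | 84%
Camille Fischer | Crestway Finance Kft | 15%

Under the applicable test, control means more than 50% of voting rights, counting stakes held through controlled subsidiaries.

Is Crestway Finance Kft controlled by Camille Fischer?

No

Camille holds 75% of Kestrel, so Camille controls Kestrel.
In Crestway, Camille's side holds only 15%, not > 50%.
So Camille does not control Crestway.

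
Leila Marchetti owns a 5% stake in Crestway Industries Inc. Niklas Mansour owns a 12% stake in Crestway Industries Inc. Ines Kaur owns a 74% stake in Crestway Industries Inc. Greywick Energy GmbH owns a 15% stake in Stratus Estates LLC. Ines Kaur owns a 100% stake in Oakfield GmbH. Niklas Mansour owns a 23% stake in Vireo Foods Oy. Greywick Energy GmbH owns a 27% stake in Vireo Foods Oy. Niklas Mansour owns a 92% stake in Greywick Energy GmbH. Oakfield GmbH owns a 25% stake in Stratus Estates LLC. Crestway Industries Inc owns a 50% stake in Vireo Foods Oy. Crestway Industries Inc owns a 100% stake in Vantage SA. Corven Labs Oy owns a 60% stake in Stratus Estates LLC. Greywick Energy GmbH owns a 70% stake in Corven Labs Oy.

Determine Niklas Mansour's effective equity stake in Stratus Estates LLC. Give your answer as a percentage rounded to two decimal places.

52.44%

Niklas reaches Stratus along 2 paths.
Via Greywick: 92% × 15% = 13.8%.
Via Greywick → Corven: 92% × 70% × 60% = 38.64%.
Total: 13.8% + 38.64% = 52.44%.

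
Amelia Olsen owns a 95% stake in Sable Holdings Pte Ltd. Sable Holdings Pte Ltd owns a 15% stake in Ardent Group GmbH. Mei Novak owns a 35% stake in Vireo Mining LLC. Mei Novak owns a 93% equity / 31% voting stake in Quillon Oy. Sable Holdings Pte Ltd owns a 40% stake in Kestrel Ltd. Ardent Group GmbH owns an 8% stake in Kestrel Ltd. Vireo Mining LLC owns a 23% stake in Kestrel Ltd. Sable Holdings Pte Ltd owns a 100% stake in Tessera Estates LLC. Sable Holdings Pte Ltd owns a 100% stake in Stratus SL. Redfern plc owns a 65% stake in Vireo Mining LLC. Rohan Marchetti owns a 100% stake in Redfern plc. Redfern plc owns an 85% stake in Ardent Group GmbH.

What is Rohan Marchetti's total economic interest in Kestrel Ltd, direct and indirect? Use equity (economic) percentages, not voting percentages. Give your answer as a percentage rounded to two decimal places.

Rohan reaches Kestrel along 2 paths.
Via Redfern → Ardent: 100% × 85% × 8% = 6.8%.
Via Redfern → Vireo: 100% × 65% × 23% = 14.95%.
Total: 6.8% + 14.95% = 21.75%.

21.75%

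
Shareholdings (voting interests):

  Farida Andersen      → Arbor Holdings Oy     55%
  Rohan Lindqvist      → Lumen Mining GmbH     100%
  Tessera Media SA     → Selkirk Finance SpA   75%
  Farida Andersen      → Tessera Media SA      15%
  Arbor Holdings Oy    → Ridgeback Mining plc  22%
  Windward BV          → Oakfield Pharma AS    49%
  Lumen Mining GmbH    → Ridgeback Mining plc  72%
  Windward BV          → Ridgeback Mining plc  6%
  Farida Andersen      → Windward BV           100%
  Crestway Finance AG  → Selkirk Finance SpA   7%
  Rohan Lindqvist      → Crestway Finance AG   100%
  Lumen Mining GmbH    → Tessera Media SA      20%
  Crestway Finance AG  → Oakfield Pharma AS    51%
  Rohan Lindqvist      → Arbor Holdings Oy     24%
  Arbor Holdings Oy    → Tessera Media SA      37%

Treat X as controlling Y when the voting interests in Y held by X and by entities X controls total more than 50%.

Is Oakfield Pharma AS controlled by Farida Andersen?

Farida holds 55% of Arbor, so Farida controls Arbor.
Farida holds 100% of Windward, so Farida controls Windward.
Farida and Arbor together hold 15% + 37% = 52% of Tessera, so Farida controls Tessera.
Tessera holds 75% of Selkirk, so Farida controls Selkirk.
In Oakfield, Farida's side holds only 49%, not > 50%.
So Farida does not control Oakfield.

No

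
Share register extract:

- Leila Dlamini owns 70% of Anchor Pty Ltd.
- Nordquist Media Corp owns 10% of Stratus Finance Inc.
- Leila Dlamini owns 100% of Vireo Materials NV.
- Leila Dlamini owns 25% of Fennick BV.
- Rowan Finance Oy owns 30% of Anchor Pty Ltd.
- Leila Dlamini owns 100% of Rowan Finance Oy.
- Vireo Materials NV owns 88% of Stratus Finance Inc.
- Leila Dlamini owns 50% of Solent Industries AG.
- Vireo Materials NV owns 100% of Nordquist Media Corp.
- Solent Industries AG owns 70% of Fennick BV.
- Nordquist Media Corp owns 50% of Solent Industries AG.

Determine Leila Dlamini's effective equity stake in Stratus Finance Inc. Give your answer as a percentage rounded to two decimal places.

98.00%

Leila reaches Stratus along 2 paths.
Via Vireo: 100% × 88% = 88%.
Via Vireo → Nordquist: 100% × 100% × 10% = 10%.
Total: 88% + 10% = 98%.
Rounded: 98.00%.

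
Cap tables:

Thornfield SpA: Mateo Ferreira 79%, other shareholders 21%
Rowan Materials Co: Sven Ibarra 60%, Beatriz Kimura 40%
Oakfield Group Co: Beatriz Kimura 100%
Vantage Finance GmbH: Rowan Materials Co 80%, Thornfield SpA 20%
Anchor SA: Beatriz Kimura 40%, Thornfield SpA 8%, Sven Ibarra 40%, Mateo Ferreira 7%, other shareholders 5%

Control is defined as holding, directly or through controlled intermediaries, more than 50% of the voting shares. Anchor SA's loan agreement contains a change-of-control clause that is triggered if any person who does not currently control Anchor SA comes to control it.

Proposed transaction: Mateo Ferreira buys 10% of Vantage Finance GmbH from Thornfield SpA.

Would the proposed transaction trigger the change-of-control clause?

No

The purchase adds only to Mateo's holdings (Thornfield's stake shrinks), so Mateo is the only person who could newly come to control Anchor.
Mateo holds 79% of Thornfield, so Mateo controls Thornfield.
In Anchor, Mateo's side holds only 8% + 7% = 15%, not > 50%.
So before the transaction, Mateo does not control Anchor.
After the purchase, Mateo holds 10% of Vantage directly, and Thornfield's stake falls to 10%.
Mateo's side now holds 10% + 10% = 20% of Vantage, not > 50%, so Mateo still does not control Vantage.
After the transaction, Mateo's side holds 8% + 7% = 15% of Anchor, not > 50%, so Mateo still does not control Anchor.
No new person acquires control, so the clause is not triggered.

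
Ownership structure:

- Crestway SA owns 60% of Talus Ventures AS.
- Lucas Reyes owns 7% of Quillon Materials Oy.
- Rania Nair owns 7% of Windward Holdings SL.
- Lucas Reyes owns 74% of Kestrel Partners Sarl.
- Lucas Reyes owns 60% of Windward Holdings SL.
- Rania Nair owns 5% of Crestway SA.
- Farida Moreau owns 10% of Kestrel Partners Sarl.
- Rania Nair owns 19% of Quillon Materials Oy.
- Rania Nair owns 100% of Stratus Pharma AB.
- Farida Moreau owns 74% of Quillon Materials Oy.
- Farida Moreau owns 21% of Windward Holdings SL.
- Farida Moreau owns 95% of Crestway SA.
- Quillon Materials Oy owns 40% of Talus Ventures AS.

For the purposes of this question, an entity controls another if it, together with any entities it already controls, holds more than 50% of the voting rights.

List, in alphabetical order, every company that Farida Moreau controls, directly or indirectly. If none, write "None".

Crestway SA, Quillon Materials Oy, Talus Ventures AS

Farida holds 95% of Crestway, so Farida controls Crestway.
Farida holds 74% of Quillon, so Farida controls Quillon.
Crestway and Quillon together hold 60% + 40% = 100% of Talus, so Farida controls Talus.
No other company's threshold is met.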